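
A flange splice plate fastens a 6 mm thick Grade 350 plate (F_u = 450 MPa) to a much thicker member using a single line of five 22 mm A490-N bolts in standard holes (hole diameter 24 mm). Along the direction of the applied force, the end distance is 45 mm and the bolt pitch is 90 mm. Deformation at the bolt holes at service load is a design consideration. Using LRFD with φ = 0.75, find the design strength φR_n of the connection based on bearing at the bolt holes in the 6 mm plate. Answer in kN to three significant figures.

Per bolt r_n = 1.2 l_c t F_u ≤ 2.4 d t F_u; upper limit = 2.4 × 22 × 6 × 450 / 1000 = 142.6 kN.
Edge bolt: l_c = 45 − 24/2 = 33 mm → 1.2 × 33 × 6 × 450 / 1000 = 106.9 → r_n = 106.9 kN.
Interior bolts: l_c = 90 − 24 = 66 mm → 1.2 × 66 × 6 × 450 / 1000 = 213.8 → r_n = 142.6 kN.
R_n = 1 × 106.9 + 4 × 142.6 = 677.2 kN.
Design strength φR_n = 0.75 × 677.2 = 508 kN.

508 kN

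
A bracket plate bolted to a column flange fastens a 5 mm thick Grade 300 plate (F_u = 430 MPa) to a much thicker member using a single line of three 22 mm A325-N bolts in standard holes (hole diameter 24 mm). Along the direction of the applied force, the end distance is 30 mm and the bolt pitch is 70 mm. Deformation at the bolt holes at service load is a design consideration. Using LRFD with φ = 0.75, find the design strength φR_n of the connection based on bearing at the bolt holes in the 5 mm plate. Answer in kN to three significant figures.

205 kN

Per bolt r_n = 1.2 l_c t F_u ≤ 2.4 d t F_u; upper limit = 2.4 × 22 × 5 × 430 / 1000 = 113.5 kN.
Edge bolt: l_c = 30 − 24/2 = 18 mm → 1.2 × 18 × 5 × 430 / 1000 = 46.44 → r_n = 46.44 kN.
Interior bolts: l_c = 70 − 24 = 46 mm → 1.2 × 46 × 5 × 430 / 1000 = 118.7 → r_n = 113.5 kN.
R_n = 1 × 46.44 + 2 × 113.5 = 273.5 kN.
Design strength φR_n = 0.75 × 273.5 = 205 kN.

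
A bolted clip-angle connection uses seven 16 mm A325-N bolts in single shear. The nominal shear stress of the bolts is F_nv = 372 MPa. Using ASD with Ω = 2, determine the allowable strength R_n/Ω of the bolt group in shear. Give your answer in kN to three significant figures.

A_b = π × 16² / 4 = 201.1 mm².
R_n = F_nv · A_b · n · n_s = 372 × 201.1 × 7 × 1 / 1000 = 523.6 kN.
Allowable strength R_n/Ω = 523.6 / 2 = 262 kN.

262 kN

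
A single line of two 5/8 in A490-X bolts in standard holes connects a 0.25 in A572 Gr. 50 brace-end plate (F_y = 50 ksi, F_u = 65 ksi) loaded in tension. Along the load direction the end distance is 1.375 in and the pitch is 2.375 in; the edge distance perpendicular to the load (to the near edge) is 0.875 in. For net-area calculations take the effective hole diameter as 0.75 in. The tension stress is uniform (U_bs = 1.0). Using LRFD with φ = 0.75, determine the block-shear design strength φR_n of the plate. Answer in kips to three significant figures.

25.3 kips

Shear plane L_v = 1.375 + 1·2.375 = 3.75 in; A_gv = 3.75 × 0.25 = 0.9375 in².
A_nv = (3.75 − 1.5·0.75) × 0.25 = 0.6562 in².
A_nt = (0.875 − 0.5·0.75) × 0.25 = 0.125 in².
0.6 F_u A_nv = 25.59 kips; 0.6 F_y A_gv = 28.12 kips → shear rupture governs the shear term.
R_n = 25.59 + 1.0 × 65 × 0.125 = 33.72 kips.
Design strength φR_n = 0.75 × 33.72 = 25.3 kips.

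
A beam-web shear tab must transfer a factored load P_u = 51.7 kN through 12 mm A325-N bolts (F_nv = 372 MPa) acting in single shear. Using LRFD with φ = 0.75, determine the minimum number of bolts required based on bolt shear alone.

A_b = π·12²/4 = 113.1 mm².
Per-bolt design strength φR_n = 0.75 × 372 × 113.1 × 1 / 1000 = 31.55 kN.
n ≥ 51.7 / 31.55 = 1.638 → use 2 bolts.

2 bolts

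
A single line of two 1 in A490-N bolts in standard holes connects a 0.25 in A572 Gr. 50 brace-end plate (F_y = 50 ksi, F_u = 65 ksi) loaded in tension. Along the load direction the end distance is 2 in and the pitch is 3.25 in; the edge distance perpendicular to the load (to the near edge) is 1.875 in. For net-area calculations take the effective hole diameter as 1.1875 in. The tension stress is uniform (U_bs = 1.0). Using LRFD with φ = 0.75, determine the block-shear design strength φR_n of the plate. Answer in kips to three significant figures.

41 kips

Shear plane L_v = 2 + 1·3.25 = 5.25 in; A_gv = 5.25 × 0.25 = 1.312 in².
A_nv = (5.25 − 1.5·1.1875) × 0.25 = 0.8672 in².
A_nt = (1.875 − 0.5·1.1875) × 0.25 = 0.3203 in².
0.6 F_u A_nv = 33.82 kips; 0.6 F_y A_gv = 39.38 kips → shear rupture governs the shear term.
R_n = 33.82 + 1.0 × 65 × 0.3203 = 54.64 kips.
Design strength φR_n = 0.75 × 54.64 = 41 kips.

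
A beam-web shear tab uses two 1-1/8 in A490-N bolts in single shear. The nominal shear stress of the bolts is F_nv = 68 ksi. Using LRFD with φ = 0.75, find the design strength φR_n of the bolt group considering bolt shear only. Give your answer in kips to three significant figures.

A_b = π × 1.125² / 4 = 0.994 in².
R_n = F_nv · A_b · n · n_s = 68 × 0.994 × 2 × 1 = 135.2 kips.
Design strength φR_n = 0.75 × 135.2 = 101 kips.

101 kips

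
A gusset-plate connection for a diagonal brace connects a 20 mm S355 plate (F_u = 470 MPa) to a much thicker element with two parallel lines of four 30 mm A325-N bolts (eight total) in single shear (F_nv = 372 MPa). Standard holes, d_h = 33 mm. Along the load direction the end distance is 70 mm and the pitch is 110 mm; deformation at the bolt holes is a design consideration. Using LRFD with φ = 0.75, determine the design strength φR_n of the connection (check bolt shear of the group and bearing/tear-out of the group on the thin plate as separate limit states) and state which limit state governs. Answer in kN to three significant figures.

1580 kN (bolt shear governs)

Bolt shear: A_b = π·30²/4 = 706.9 mm²; R_n = 372 × 706.9 × 8 × 1 / 1000 = 2104 kN → 0.75 × 2104 = 1580 kN.
Bearing (1.2 l_c t F_u ≤ 2.4 d t F_u): upper limit = 2.4·30·20·470 / 1000 = 676.8 kN.
  Edge l_c = 70 − 33/2 = 53.5 → r_n = 603.5 kN; interior l_c = 110 − 33 = 77 → r_n = 676.8 kN.
  R_n,bearing = 2·603.5 + 6·676.8 = 5268 kN → 0.75 × 5268 = 3950 kN.
Bolt shear governs: 1580 kN.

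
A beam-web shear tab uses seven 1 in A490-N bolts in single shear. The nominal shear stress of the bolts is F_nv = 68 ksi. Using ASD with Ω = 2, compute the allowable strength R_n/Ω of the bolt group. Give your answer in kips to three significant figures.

A_b = π × 1² / 4 = 0.7854 in².
R_n = F_nv · A_b · n · n_s = 68 × 0.7854 × 7 × 1 = 373.8 kips.
Allowable strength R_n/Ω = 373.8 / 2 = 187 kips.

187 kips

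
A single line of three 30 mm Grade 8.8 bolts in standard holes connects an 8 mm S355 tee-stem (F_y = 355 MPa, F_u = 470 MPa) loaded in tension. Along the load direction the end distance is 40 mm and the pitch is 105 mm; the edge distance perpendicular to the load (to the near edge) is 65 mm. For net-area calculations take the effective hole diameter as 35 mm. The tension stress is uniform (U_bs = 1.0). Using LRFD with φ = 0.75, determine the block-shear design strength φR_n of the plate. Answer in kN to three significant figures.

409 kN

Shear plane L_v = 40 + 2·105 = 250 mm; A_gv = 250 × 8 = 2000 mm².
A_nv = (250 − 2.5·35) × 8 = 1300 mm².
A_nt = (65 − 0.5·35) × 8 = 380 mm².
0.6 F_u A_nv = 366.6 kN; 0.6 F_y A_gv = 426 kN → shear rupture governs the shear term.
R_n = 366.6 + 1.0 × 470 × 380 / 1000 = 545.2 kN.
Design strength φR_n = 0.75 × 545.2 = 409 kN.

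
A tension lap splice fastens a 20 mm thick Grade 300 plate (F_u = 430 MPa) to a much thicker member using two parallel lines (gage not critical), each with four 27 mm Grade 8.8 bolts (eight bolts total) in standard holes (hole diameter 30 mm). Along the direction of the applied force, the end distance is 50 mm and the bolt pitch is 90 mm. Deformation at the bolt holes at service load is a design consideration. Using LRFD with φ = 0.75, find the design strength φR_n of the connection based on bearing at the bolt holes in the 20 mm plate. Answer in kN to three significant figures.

Per bolt r_n = 1.2 l_c t F_u ≤ 2.4 d t F_u; upper limit = 2.4 × 27 × 20 × 430 / 1000 = 557.3 kN.
Edge bolt: l_c = 50 − 30/2 = 35 mm → 1.2 × 35 × 20 × 430 / 1000 = 361.2 → r_n = 361.2 kN.
Interior bolts: l_c = 90 − 30 = 60 mm → 1.2 × 60 × 20 × 430 / 1000 = 619.2 → r_n = 557.3 kN.
R_n = 2 × 361.2 + 6 × 557.3 = 4066 kN.
Design strength φR_n = 0.75 × 4066 = 3050 kN.

3050 kN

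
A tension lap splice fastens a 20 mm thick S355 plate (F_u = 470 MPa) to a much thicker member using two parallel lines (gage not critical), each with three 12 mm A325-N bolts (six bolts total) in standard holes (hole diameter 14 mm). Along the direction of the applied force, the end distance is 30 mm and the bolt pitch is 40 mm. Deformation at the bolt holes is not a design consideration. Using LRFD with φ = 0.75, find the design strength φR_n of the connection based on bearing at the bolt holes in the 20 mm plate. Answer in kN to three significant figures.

1500 kN

Per bolt r_n = 1.5 l_c t F_u ≤ 3.0 d t F_u; upper limit = 3.0 × 12 × 20 × 470 / 1000 = 338.4 kN.
Edge bolt: l_c = 30 − 14/2 = 23 mm → 1.5 × 23 × 20 × 470 / 1000 = 324.3 → r_n = 324.3 kN.
Interior bolts: l_c = 40 − 14 = 26 mm → 1.5 × 26 × 20 × 470 / 1000 = 366.6 → r_n = 338.4 kN.
R_n = 2 × 324.3 + 4 × 338.4 = 2002 kN.
Design strength φR_n = 0.75 × 2002 = 1500 kN.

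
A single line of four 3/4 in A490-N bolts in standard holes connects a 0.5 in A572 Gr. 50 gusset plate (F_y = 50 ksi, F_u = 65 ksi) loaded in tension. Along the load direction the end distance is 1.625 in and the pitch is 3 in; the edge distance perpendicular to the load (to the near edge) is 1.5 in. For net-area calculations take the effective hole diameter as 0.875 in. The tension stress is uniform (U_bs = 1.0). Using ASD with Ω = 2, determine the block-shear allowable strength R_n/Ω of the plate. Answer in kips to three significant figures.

Shear plane L_v = 1.625 + 3·3 = 10.62 in; A_gv = 10.62 × 0.5 = 5.312 in².
A_nv = (10.62 − 3.5·0.875) × 0.5 = 3.781 in².
A_nt = (1.5 − 0.5·0.875) × 0.5 = 0.5312 in².
0.6 F_u A_nv = 147.5 kips; 0.6 F_y A_gv = 159.4 kips → shear rupture governs the shear term.
R_n = 147.5 + 1.0 × 65 × 0.5312 = 182 kips.
Allowable strength R_n/Ω = 182 / 2 = 91 kips.

91 kips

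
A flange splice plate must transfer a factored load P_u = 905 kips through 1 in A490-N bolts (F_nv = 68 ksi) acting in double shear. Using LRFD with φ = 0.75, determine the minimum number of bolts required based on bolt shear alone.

A_b = π·1²/4 = 0.7854 in².
Per-bolt design strength φR_n = 0.75 × 68 × 0.7854 × 2 = 80.11 kips.
n ≥ 905 / 80.11 = 11.3 → use 12 bolts.

12 bolts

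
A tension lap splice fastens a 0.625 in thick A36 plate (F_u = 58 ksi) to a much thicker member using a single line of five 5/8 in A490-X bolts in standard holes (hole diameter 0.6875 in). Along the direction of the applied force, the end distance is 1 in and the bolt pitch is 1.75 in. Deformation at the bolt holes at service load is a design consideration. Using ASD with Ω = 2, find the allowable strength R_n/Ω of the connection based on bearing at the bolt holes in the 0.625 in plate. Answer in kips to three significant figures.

107 kips

Per bolt r_n = 1.2 l_c t F_u ≤ 2.4 d t F_u; upper limit = 2.4 × 0.625 × 0.625 × 58 = 54.38 kips.
Edge bolt: l_c = 1 − 0.6875/2 = 0.6562 in → 1.2 × 0.6562 × 0.625 × 58 = 28.55 → r_n = 28.55 kips.
Interior bolts: l_c = 1.75 − 0.6875 = 1.062 in → 1.2 × 1.062 × 0.625 × 58 = 46.22 → r_n = 46.22 kips.
R_n = 1 × 28.55 + 4 × 46.22 = 213.4 kips.
Allowable strength R_n/Ω = 213.4 / 2 = 107 kips.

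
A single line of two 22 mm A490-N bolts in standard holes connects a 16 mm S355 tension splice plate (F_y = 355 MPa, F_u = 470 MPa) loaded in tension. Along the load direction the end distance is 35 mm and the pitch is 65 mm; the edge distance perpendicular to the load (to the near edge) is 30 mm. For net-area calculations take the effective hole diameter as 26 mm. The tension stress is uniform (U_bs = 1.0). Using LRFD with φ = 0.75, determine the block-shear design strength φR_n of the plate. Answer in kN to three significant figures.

302 kN

Shear plane L_v = 35 + 1·65 = 100 mm; A_gv = 100 × 16 = 1600 mm².
A_nv = (100 − 1.5·26) × 16 = 976 mm².
A_nt = (30 − 0.5·26) × 16 = 272 mm².
0.6 F_u A_nv = 275.2 kN; 0.6 F_y A_gv = 340.8 kN → shear rupture governs the shear term.
R_n = 275.2 + 1.0 × 470 × 272 / 1000 = 403.1 kN.
Design strength φR_n = 0.75 × 403.1 = 302 kN.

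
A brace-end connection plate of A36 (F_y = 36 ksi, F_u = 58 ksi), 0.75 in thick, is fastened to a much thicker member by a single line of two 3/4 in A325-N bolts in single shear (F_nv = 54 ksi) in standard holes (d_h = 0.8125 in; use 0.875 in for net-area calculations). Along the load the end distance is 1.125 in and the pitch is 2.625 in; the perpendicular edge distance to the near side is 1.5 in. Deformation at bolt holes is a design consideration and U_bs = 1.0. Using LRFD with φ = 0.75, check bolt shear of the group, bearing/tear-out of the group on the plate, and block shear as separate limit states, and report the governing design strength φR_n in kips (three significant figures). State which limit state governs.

Bolt shear: A_b = π·0.75²/4 = 0.4418 in²; R_n = 54 × 0.4418 × 2 × 1 = 47.71 kips → 0.75 × 47.71 = 35.8 kips.
Bearing: edge l_c = 0.7188, r_n = 37.52 kips; interior l_c = 1.812, r_n = 78.3 kips; R_n = 37.52 + 1·78.3 = 115.8 kips → 86.9 kips.
Block shear: A_gv = 2.812, A_nv = 1.828, A_nt = 0.7969 in²; R_n = min(0.6F_uA_nv, 0.6F_yA_gv) + U_bs·F_u·A_nt = 107 kips → 80.2 kips.
Bolt shear governs: 35.8 kips.

35.8 kips (bolt shear governs)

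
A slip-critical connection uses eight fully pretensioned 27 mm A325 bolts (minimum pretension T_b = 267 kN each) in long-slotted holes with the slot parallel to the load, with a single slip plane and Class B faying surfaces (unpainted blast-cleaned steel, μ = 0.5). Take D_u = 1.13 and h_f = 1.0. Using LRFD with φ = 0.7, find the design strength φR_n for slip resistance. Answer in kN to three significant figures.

845 kN

R_n = μ · D_u · h_f · T_b · n_s · n_b = 0.5 × 1.13 × 1.0 × 267 × 1 × 8 = 1207 kN.
Design strength φR_n = 0.7 × 1207 = 845 kN.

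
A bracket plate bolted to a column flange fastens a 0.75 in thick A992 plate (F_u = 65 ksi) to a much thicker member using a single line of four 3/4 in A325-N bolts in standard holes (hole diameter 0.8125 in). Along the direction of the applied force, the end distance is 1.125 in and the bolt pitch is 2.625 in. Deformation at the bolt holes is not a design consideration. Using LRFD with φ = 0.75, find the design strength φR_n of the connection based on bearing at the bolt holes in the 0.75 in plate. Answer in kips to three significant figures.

286 kips

Per bolt r_n = 1.5 l_c t F_u ≤ 3.0 d t F_u; upper limit = 3.0 × 0.75 × 0.75 × 65 = 109.7 kips.
Edge bolt: l_c = 1.125 − 0.8125/2 = 0.7188 in → 1.5 × 0.7188 × 0.75 × 65 = 52.56 → r_n = 52.56 kips.
Interior bolts: l_c = 2.625 − 0.8125 = 1.812 in → 1.5 × 1.812 × 0.75 × 65 = 132.5 → r_n = 109.7 kips.
R_n = 1 × 52.56 + 3 × 109.7 = 381.6 kips.
Design strength φR_n = 0.75 × 381.6 = 286 kips.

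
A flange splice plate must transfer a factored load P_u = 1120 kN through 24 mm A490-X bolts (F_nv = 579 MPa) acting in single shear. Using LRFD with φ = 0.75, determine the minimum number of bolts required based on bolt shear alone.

6 bolts

A_b = π·24²/4 = 452.4 mm².
Per-bolt design strength φR_n = 0.75 × 579 × 452.4 × 1 / 1000 = 196.5 kN.
n ≥ 1120 / 196.5 = 5.701 → use 6 bolts.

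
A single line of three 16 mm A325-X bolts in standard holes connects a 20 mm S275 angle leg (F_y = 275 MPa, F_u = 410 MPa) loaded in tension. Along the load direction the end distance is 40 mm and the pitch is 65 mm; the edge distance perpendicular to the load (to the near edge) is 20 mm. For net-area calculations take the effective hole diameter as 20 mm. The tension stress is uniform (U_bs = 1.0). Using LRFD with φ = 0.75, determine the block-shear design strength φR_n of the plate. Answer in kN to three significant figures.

482 kN

Shear plane L_v = 40 + 2·65 = 170 mm; A_gv = 170 × 20 = 3400 mm².
A_nv = (170 − 2.5·20) × 20 = 2400 mm².
A_nt = (20 − 0.5·20) × 20 = 200 mm².
0.6 F_u A_nv = 590.4 kN; 0.6 F_y A_gv = 561 kN → shear yielding governs the shear term.
R_n = 561 + 1.0 × 410 × 200 / 1000 = 643 kN.
Design strength φR_n = 0.75 × 643 = 482 kN.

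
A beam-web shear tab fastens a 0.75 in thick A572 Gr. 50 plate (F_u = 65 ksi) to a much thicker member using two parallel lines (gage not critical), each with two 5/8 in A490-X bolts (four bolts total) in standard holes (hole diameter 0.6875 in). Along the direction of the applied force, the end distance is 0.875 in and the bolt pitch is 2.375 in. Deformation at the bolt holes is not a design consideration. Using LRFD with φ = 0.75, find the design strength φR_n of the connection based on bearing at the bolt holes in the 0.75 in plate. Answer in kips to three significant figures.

195 kips

Per bolt r_n = 1.5 l_c t F_u ≤ 3.0 d t F_u; upper limit = 3.0 × 0.625 × 0.75 × 65 = 91.41 kips.
Edge bolt: l_c = 0.875 − 0.6875/2 = 0.5312 in → 1.5 × 0.5312 × 0.75 × 65 = 38.85 → r_n = 38.85 kips.
Interior bolts: l_c = 2.375 − 0.6875 = 1.688 in → 1.5 × 1.688 × 0.75 × 65 = 123.4 → r_n = 91.41 kips.
R_n = 2 × 38.85 + 2 × 91.41 = 260.5 kips.
Design strength φR_n = 0.75 × 260.5 = 195 kips.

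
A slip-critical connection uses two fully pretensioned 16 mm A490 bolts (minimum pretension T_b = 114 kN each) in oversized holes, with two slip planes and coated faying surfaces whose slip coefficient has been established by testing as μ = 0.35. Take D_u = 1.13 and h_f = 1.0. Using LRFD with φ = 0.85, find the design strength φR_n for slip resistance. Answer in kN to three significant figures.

153 kN

R_n = μ · D_u · h_f · T_b · n_s · n_b = 0.35 × 1.13 × 1.0 × 114 × 2 × 2 = 180.3 kN.
Design strength φR_n = 0.85 × 180.3 = 153 kN.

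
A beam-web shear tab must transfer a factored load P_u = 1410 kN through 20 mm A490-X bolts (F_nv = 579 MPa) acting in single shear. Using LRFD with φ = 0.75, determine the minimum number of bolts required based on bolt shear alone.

A_b = π·20²/4 = 314.2 mm².
Per-bolt design strength φR_n = 0.75 × 579 × 314.2 × 1 / 1000 = 136.4 kN.
n ≥ 1410 / 136.4 = 10.34 → use 11 bolts.

11 bolts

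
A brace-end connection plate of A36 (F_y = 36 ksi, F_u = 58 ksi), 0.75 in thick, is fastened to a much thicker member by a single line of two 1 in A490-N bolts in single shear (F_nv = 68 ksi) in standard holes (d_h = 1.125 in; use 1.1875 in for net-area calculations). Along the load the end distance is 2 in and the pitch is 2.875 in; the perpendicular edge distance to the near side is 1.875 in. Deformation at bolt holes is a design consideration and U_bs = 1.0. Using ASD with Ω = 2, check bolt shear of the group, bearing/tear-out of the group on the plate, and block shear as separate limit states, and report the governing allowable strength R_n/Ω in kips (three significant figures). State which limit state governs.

53.4 kips (bolt shear governs)

Bolt shear: A_b = π·1²/4 = 0.7854 in²; R_n = 68 × 0.7854 × 2 × 1 = 106.8 kips → 106.8 / 2 = 53.4 kips.
Bearing: edge l_c = 1.438, r_n = 75.04 kips; interior l_c = 1.75, r_n = 91.35 kips; R_n = 75.04 + 1·91.35 = 166.4 kips → 83.2 kips.
Block shear: A_gv = 3.656, A_nv = 2.32, A_nt = 0.9609 in²; R_n = min(0.6F_uA_nv, 0.6F_yA_gv) + U_bs·F_u·A_nt = 134.7 kips → 67.4 kips.
Bolt shear governs: 53.4 kips.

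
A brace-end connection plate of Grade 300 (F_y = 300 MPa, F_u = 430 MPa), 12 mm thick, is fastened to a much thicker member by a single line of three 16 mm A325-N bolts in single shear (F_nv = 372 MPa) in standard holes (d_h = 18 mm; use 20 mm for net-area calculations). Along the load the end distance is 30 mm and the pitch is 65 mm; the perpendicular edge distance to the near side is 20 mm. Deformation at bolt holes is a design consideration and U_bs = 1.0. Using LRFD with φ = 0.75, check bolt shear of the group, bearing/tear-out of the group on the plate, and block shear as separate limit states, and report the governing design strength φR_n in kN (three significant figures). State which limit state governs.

168 kN (bolt shear governs)

Bolt shear: A_b = π·16²/4 = 201.1 mm²; R_n = 372 × 201.1 × 3 × 1 / 1000 = 224.4 kN → 0.75 × 224.4 = 168 kN.
Bearing: edge l_c = 21, r_n = 130 kN; interior l_c = 47, r_n = 198.1 kN; R_n = 130 + 2·198.1 = 526.3 kN → 395 kN.
Block shear: A_gv = 1920, A_nv = 1320, A_nt = 120 mm²; R_n = min(0.6F_uA_nv, 0.6F_yA_gv) + U_bs·F_u·A_nt = 392.2 kN → 294 kN.
Bolt shear governs: 168 kN.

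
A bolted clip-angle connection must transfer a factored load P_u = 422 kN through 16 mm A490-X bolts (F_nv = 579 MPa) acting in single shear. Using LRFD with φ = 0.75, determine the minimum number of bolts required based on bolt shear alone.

A_b = π·16²/4 = 201.1 mm².
Per-bolt design strength φR_n = 0.75 × 579 × 201.1 × 1 / 1000 = 87.31 kN.
n ≥ 422 / 87.31 = 4.833 → use 5 bolts.

5 bolts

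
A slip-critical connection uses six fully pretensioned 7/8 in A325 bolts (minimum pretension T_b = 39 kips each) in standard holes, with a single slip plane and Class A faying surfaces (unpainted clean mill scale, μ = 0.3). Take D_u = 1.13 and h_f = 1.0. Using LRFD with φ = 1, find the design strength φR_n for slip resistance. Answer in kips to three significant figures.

79.3 kips

R_n = μ · D_u · h_f · T_b · n_s · n_b = 0.3 × 1.13 × 1.0 × 39 × 1 × 6 = 79.33 kips.
Design strength φR_n = 1 × 79.33 = 79.3 kips.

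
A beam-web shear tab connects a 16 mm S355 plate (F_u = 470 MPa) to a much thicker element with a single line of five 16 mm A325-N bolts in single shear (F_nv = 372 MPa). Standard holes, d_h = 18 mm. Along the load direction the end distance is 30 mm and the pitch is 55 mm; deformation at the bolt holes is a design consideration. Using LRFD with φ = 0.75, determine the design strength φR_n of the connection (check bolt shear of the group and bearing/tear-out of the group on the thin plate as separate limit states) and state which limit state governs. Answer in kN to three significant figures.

Bolt shear: A_b = π·16²/4 = 201.1 mm²; R_n = 372 × 201.1 × 5 × 1 / 1000 = 374 kN → 0.75 × 374 = 280 kN.
Bearing (1.2 l_c t F_u ≤ 2.4 d t F_u): upper limit = 2.4·16·16·470 / 1000 = 288.8 kN.
  Edge l_c = 30 − 18/2 = 21 → r_n = 189.5 kN; interior l_c = 55 − 18 = 37 → r_n = 288.8 kN.
  R_n,bearing = 1·189.5 + 4·288.8 = 1345 kN → 0.75 × 1345 = 1010 kN.
Bolt shear governs: 280 kN.

280 kN (bolt shear governs)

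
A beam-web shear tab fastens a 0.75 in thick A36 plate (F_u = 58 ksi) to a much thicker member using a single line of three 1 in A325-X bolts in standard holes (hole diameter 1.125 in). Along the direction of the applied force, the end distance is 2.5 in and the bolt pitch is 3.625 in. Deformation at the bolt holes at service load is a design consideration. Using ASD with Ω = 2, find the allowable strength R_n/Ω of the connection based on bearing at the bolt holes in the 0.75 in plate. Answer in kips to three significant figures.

Per bolt r_n = 1.2 l_c t F_u ≤ 2.4 d t F_u; upper limit = 2.4 × 1 × 0.75 × 58 = 104.4 kips.
Edge bolt: l_c = 2.5 − 1.125/2 = 1.938 in → 1.2 × 1.938 × 0.75 × 58 = 101.1 → r_n = 101.1 kips.
Interior bolts: l_c = 3.625 − 1.125 = 2.5 in → 1.2 × 2.5 × 0.75 × 58 = 130.5 → r_n = 104.4 kips.
R_n = 1 × 101.1 + 2 × 104.4 = 309.9 kips.
Allowable strength R_n/Ω = 309.9 / 2 = 155 kips.

155 kips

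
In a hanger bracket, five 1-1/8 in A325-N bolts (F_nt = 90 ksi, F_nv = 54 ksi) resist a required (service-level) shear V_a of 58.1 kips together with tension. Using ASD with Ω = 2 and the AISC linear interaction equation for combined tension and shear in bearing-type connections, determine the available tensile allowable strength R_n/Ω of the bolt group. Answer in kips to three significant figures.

A_b = π·1.125²/4 = 0.994 in²; f_rv = 58.1 / (5 × 0.994) = 11.69 ksi.
F'_nt = 1.3 F_nt − (Ω F_nt / F_nv) f_rv = 1.3·90 − (2·90/54)·11.69 = 78.03 ksi, capped at F_nt → F'_nt = 78.03 ksi.
R_n = F'_nt · A_b · n = 78.03 × 0.994 × 5 = 387.8 kips.
Allowable strength R_n/Ω = 387.8 / 2 = 194 kips.

194 kips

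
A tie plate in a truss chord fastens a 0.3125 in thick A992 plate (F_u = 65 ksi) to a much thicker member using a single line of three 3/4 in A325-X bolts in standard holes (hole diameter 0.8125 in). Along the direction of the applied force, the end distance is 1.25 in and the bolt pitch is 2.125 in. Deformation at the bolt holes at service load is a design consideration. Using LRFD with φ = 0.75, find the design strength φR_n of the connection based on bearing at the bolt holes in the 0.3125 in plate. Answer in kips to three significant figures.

63.4 kips

Per bolt r_n = 1.2 l_c t F_u ≤ 2.4 d t F_u; upper limit = 2.4 × 0.75 × 0.3125 × 65 = 36.56 kips.
Edge bolt: l_c = 1.25 − 0.8125/2 = 0.8438 in → 1.2 × 0.8438 × 0.3125 × 65 = 20.57 → r_n = 20.57 kips.
Interior bolts: l_c = 2.125 − 0.8125 = 1.312 in → 1.2 × 1.312 × 0.3125 × 65 = 31.99 → r_n = 31.99 kips.
R_n = 1 × 20.57 + 2 × 31.99 = 84.55 kips.
Design strength φR_n = 0.75 × 84.55 = 63.4 kips.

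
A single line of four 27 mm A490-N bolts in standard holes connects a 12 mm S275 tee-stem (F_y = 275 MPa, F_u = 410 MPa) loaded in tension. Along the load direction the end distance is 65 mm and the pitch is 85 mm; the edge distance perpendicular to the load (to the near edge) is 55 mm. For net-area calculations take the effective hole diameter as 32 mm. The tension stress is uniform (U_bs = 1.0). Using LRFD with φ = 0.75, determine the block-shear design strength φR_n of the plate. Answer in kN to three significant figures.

Shear plane L_v = 65 + 3·85 = 320 mm; A_gv = 320 × 12 = 3840 mm².
A_nv = (320 − 3.5·32) × 12 = 2496 mm².
A_nt = (55 − 0.5·32) × 12 = 468 mm².
0.6 F_u A_nv = 614 kN; 0.6 F_y A_gv = 633.6 kN → shear rupture governs the shear term.
R_n = 614 + 1.0 × 410 × 468 / 1000 = 805.9 kN.
Design strength φR_n = 0.75 × 805.9 = 604 kN.

604 kN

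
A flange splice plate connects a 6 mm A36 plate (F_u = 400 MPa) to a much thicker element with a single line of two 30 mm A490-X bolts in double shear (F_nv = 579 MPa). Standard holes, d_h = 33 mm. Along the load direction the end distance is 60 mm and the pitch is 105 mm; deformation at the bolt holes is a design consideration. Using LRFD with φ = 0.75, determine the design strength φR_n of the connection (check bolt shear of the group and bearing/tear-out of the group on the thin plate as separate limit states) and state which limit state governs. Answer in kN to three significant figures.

224 kN (bearing governs)

Bolt shear: A_b = π·30²/4 = 706.9 mm²; R_n = 579 × 706.9 × 2 × 2 / 1000 = 1637 kN → 0.75 × 1637 = 1230 kN.
Bearing (1.2 l_c t F_u ≤ 2.4 d t F_u): upper limit = 2.4·30·6·400 / 1000 = 172.8 kN.
  Edge l_c = 60 − 33/2 = 43.5 → r_n = 125.3 kN; interior l_c = 105 − 33 = 72 → r_n = 172.8 kN.
  R_n,bearing = 1·125.3 + 1·172.8 = 298.1 kN → 0.75 × 298.1 = 224 kN.
Bearing governs: 224 kN.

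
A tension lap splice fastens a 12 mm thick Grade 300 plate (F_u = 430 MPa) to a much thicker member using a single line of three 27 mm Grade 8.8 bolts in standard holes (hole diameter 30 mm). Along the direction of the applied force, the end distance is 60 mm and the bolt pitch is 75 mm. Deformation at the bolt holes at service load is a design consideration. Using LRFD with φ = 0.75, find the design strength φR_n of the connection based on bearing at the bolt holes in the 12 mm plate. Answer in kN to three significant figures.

627 kN

Per bolt r_n = 1.2 l_c t F_u ≤ 2.4 d t F_u; upper limit = 2.4 × 27 × 12 × 430 / 1000 = 334.4 kN.
Edge bolt: l_c = 60 − 30/2 = 45 mm → 1.2 × 45 × 12 × 430 / 1000 = 278.6 → r_n = 278.6 kN.
Interior bolts: l_c = 75 − 30 = 45 mm → 1.2 × 45 × 12 × 430 / 1000 = 278.6 → r_n = 278.6 kN.
R_n = 1 × 278.6 + 2 × 278.6 = 835.9 kN.
Design strength φR_n = 0.75 × 835.9 = 627 kN.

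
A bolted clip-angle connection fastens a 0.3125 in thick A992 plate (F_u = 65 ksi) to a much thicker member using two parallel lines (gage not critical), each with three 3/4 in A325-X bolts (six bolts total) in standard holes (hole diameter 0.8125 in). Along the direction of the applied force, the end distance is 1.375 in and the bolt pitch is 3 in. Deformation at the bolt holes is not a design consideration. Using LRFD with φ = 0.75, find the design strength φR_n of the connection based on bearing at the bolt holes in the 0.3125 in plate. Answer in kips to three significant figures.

181 kips

Per bolt r_n = 1.5 l_c t F_u ≤ 3.0 d t F_u; upper limit = 3.0 × 0.75 × 0.3125 × 65 = 45.7 kips.
Edge bolt: l_c = 1.375 − 0.8125/2 = 0.9688 in → 1.5 × 0.9688 × 0.3125 × 65 = 29.52 → r_n = 29.52 kips.
Interior bolts: l_c = 3 − 0.8125 = 2.188 in → 1.5 × 2.188 × 0.3125 × 65 = 66.65 → r_n = 45.7 kips.
R_n = 2 × 29.52 + 4 × 45.7 = 241.8 kips.
Design strength φR_n = 0.75 × 241.8 = 181 kips.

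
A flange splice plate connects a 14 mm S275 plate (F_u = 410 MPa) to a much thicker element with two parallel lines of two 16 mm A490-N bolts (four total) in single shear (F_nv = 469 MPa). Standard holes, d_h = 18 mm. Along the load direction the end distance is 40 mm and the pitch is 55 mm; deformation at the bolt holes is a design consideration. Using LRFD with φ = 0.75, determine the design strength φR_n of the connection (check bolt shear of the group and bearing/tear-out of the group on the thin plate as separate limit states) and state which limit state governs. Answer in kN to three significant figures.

Bolt shear: A_b = π·16²/4 = 201.1 mm²; R_n = 469 × 201.1 × 4 × 1 / 1000 = 377.2 kN → 0.75 × 377.2 = 283 kN.
Bearing (1.2 l_c t F_u ≤ 2.4 d t F_u): upper limit = 2.4·16·14·410 / 1000 = 220.4 kN.
  Edge l_c = 40 − 18/2 = 31 → r_n = 213.5 kN; interior l_c = 55 − 18 = 37 → r_n = 220.4 kN.
  R_n,bearing = 2·213.5 + 2·220.4 = 867.9 kN → 0.75 × 867.9 = 651 kN.
Bolt shear governs: 283 kN.

283 kN (bolt shear governs)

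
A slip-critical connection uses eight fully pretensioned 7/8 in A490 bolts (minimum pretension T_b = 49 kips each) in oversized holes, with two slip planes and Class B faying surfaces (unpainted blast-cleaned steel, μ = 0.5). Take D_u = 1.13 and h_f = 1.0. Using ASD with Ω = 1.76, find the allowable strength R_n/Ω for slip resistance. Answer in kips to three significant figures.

R_n = μ · D_u · h_f · T_b · n_s · n_b = 0.5 × 1.13 × 1.0 × 49 × 2 × 8 = 443 kips.
Allowable strength R_n/Ω = 443 / 1.76 = 252 kips.

252 kips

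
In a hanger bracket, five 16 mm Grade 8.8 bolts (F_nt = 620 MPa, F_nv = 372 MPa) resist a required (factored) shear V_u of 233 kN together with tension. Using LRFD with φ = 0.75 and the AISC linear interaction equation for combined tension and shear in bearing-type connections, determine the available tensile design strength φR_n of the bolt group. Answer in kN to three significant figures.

A_b = π·16²/4 = 201.1 mm²; f_rv = 233 × 1000 / (5 × 201.1) = 231.8 MPa.
F'_nt = 1.3 F_nt − (F_nt / φF_nv) f_rv = 1.3·620 − (620/(0.75·372))·231.8 = 291 MPa, capped at F_nt → F'_nt = 291 MPa.
R_n = F'_nt · A_b · n = 291 × 201.1 × 5 / 1000 = 292.5 kN.
Design strength φR_n = 0.75 × 292.5 = 219 kN.

219 kN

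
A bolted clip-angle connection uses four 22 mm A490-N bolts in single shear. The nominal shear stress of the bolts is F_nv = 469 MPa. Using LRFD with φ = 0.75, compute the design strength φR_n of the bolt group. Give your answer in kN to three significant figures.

535 kN

A_b = π × 22² / 4 = 380.1 mm².
R_n = F_nv · A_b · n · n_s = 469 × 380.1 × 4 × 1 / 1000 = 713.1 kN.
Design strength φR_n = 0.75 × 713.1 = 535 kN.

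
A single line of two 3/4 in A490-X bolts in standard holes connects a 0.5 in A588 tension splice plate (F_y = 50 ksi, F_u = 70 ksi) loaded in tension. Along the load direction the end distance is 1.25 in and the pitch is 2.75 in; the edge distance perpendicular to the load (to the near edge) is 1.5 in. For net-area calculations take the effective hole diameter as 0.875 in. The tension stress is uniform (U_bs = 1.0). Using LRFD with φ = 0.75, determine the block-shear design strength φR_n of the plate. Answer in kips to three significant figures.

Shear plane L_v = 1.25 + 1·2.75 = 4 in; A_gv = 4 × 0.5 = 2 in².
A_nv = (4 − 1.5·0.875) × 0.5 = 1.344 in².
A_nt = (1.5 − 0.5·0.875) × 0.5 = 0.5312 in².
0.6 F_u A_nv = 56.44 kips; 0.6 F_y A_gv = 60 kips → shear rupture governs the shear term.
R_n = 56.44 + 1.0 × 70 × 0.5312 = 93.62 kips.
Design strength φR_n = 0.75 × 93.62 = 70.2 kips.

70.2 kips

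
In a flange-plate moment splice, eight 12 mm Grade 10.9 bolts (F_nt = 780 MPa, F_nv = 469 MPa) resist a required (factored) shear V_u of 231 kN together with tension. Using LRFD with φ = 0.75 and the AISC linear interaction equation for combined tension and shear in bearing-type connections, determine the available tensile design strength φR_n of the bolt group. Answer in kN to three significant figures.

A_b = π·12²/4 = 113.1 mm²; f_rv = 231 × 1000 / (8 × 113.1) = 255.3 MPa.
F'_nt = 1.3 F_nt − (F_nt / φF_nv) f_rv = 1.3·780 − (780/(0.75·469))·255.3 = 447.9 MPa, capped at F_nt → F'_nt = 447.9 MPa.
R_n = F'_nt · A_b · n = 447.9 × 113.1 × 8 / 1000 = 405.2 kN.
Design strength φR_n = 0.75 × 405.2 = 304 kN.

304 kN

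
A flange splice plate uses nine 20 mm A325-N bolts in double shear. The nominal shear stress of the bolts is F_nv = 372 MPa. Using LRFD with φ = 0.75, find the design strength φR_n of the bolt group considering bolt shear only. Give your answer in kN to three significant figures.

1580 kN

A_b = π × 20² / 4 = 314.2 mm².
R_n = F_nv · A_b · n · n_s = 372 × 314.2 × 9 × 2 / 1000 = 2104 kN.
Design strength φR_n = 0.75 × 2104 = 1580 kN.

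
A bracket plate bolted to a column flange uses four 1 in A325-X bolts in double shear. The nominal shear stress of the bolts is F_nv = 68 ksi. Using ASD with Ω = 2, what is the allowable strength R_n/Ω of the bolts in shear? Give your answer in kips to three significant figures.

A_b = π × 1² / 4 = 0.7854 in².
R_n = F_nv · A_b · n · n_s = 68 × 0.7854 × 4 × 2 = 427.3 kips.
Allowable strength R_n/Ω = 427.3 / 2 = 214 kips.

214 kips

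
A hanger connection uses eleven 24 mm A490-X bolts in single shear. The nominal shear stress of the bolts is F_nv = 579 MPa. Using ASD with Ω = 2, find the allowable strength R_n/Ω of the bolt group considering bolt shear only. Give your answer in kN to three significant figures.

A_b = π × 24² / 4 = 452.4 mm².
R_n = F_nv · A_b · n · n_s = 579 × 452.4 × 11 × 1 / 1000 = 2881 kN.
Allowable strength R_n/Ω = 2881 / 2 = 1440 kN.

1440 kN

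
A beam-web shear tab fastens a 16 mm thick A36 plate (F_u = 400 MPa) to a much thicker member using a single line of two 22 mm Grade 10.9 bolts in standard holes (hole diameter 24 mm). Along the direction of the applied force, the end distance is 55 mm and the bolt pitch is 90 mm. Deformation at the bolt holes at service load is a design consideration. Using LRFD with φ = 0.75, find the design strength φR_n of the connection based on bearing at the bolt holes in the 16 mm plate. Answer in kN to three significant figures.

501 kN

Per bolt r_n = 1.2 l_c t F_u ≤ 2.4 d t F_u; upper limit = 2.4 × 22 × 16 × 400 / 1000 = 337.9 kN.
Edge bolt: l_c = 55 − 24/2 = 43 mm → 1.2 × 43 × 16 × 400 / 1000 = 330.2 → r_n = 330.2 kN.
Interior bolts: l_c = 90 − 24 = 66 mm → 1.2 × 66 × 16 × 400 / 1000 = 506.9 → r_n = 337.9 kN.
R_n = 1 × 330.2 + 1 × 337.9 = 668.2 kN.
Design strength φR_n = 0.75 × 668.2 = 501 kN.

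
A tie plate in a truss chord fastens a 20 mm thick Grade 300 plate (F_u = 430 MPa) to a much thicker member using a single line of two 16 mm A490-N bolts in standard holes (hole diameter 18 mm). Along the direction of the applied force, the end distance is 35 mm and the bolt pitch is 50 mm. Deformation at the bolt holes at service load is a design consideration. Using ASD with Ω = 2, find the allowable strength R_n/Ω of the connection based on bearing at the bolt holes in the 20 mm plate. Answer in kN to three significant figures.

299 kN

Per bolt r_n = 1.2 l_c t F_u ≤ 2.4 d t F_u; upper limit = 2.4 × 16 × 20 × 430 / 1000 = 330.2 kN.
Edge bolt: l_c = 35 − 18/2 = 26 mm → 1.2 × 26 × 20 × 430 / 1000 = 268.3 → r_n = 268.3 kN.
Interior bolts: l_c = 50 − 18 = 32 mm → 1.2 × 32 × 20 × 430 / 1000 = 330.2 → r_n = 330.2 kN.
R_n = 1 × 268.3 + 1 × 330.2 = 598.6 kN.
Allowable strength R_n/Ω = 598.6 / 2 = 299 kN.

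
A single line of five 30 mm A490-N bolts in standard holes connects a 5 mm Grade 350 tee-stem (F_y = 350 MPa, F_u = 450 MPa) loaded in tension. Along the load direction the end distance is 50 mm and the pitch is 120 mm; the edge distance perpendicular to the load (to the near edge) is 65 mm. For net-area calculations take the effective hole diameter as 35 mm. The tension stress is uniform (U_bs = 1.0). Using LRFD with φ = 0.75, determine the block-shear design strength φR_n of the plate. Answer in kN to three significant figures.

457 kN

Shear plane L_v = 50 + 4·120 = 530 mm; A_gv = 530 × 5 = 2650 mm².
A_nv = (530 − 4.5·35) × 5 = 1862 mm².
A_nt = (65 − 0.5·35) × 5 = 237.5 mm².
0.6 F_u A_nv = 502.9 kN; 0.6 F_y A_gv = 556.5 kN → shear rupture governs the shear term.
R_n = 502.9 + 1.0 × 450 × 237.5 / 1000 = 609.8 kN.
Design strength φR_n = 0.75 × 609.8 = 457 kN.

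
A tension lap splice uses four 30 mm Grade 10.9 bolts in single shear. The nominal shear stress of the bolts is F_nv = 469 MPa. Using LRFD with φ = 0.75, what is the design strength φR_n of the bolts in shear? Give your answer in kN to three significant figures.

995 kN

A_b = π × 30² / 4 = 706.9 mm².
R_n = F_nv · A_b · n · n_s = 469 × 706.9 × 4 × 1 / 1000 = 1326 kN.
Design strength φR_n = 0.75 × 1326 = 995 kN.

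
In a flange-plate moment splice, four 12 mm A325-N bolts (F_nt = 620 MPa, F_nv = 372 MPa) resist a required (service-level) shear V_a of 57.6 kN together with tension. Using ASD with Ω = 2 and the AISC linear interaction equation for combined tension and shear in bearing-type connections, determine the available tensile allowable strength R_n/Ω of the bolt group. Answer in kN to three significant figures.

86.3 kN

A_b = π·12²/4 = 113.1 mm²; f_rv = 57.6 × 1000 / (4 × 113.1) = 127.3 MPa.
F'_nt = 1.3 F_nt − (Ω F_nt / F_nv) f_rv = 1.3·620 − (2·620/372)·127.3 = 381.6 MPa, capped at F_nt → F'_nt = 381.6 MPa.
R_n = F'_nt · A_b · n = 381.6 × 113.1 × 4 / 1000 = 172.6 kN.
Allowable strength R_n/Ω = 172.6 / 2 = 86.3 kN.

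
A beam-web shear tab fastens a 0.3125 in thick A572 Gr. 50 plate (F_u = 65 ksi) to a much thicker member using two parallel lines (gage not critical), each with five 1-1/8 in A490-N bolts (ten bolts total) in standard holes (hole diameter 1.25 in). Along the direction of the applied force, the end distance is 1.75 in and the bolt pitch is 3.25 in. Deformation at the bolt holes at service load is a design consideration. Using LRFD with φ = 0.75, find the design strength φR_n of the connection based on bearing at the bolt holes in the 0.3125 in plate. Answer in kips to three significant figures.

334 kips

Per bolt r_n = 1.2 l_c t F_u ≤ 2.4 d t F_u; upper limit = 2.4 × 1.125 × 0.3125 × 65 = 54.84 kips.
Edge bolt: l_c = 1.75 − 1.25/2 = 1.125 in → 1.2 × 1.125 × 0.3125 × 65 = 27.42 → r_n = 27.42 kips.
Interior bolts: l_c = 3.25 − 1.25 = 2 in → 1.2 × 2 × 0.3125 × 65 = 48.75 → r_n = 48.75 kips.
R_n = 2 × 27.42 + 8 × 48.75 = 444.8 kips.
Design strength φR_n = 0.75 × 444.8 = 334 kips.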